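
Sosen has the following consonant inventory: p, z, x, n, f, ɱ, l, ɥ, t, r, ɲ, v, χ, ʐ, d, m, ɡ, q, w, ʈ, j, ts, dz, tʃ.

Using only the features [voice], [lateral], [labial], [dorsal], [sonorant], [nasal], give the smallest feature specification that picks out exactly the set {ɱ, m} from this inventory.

Every target segment is [+nasal], [+labial]; each remaining inventory member fails at least one of these. Each conjunct is needed — [+labial] alone would also admit /p, f, ɥ, v, …/; [+nasal] alone would also admit /n, ɲ/ — and no other single listed feature has exactly this extension, so two is the minimum.

[+nasal, +labial]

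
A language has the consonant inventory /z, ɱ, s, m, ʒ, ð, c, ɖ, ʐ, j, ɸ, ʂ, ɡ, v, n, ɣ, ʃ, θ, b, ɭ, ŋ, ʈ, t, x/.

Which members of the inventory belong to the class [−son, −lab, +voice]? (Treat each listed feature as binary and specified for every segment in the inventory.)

z, ʒ, ð, ɖ, ʐ, ɡ, ɣ

Checking each segment against [−sonorant], [−labial], [+voice]: /z/ (voiced alveolar fricative), /ʒ/ (voiced postalveolar fricative), /ð/ (voiced dental fricative), /ɖ/ (voiced retroflex stop), /ʐ/ (voiced retroflex fricative), /ɡ/ (voiced velar stop), among others, satisfy every feature; every other segment in the inventory fails at least one.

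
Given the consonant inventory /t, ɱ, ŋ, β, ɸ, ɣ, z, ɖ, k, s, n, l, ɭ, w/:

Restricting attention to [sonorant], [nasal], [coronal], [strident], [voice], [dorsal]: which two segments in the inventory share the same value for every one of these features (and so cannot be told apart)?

Both /l/ and /ɭ/ are [+sonorant], [-nasal], [+coronal], [-strident], [+voice], [-dorsal]. Since the list omits [anterior] — which does distinguish the alveolar lateral approximant from the retroflex lateral approximant — this pair collapses; all other pairs remain distinct.

l, ɭ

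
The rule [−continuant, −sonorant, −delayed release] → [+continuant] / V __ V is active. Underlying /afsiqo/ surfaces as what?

The only segment in the rule's environment that also matches [−continuant, −sonorant, −delayed release] is /q/. Applying [+continuant] turns the voiceless uvular stop into /χ/ (voiceless uvular fricative), giving [afsiχo].

[afsiχo]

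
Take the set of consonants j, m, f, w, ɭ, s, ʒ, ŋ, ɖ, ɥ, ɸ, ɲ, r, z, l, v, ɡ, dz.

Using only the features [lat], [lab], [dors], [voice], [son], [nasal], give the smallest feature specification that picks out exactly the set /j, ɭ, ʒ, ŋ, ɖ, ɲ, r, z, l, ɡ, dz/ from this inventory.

Every target segment is [+voice], [-labial]; each remaining inventory member fails at least one of these. Each conjunct is needed — [-labial] alone would also admit /s/; [+voice] alone would also admit /m, w, ɥ, v/ — and no other single listed feature has exactly this extension, so two is the minimum.

[+voice, -lab]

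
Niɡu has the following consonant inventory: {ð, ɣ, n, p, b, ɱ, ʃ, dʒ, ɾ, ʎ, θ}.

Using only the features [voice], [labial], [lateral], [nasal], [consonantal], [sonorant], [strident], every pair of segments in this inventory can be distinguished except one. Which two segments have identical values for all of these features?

ð, ɣ

On the given features, /ð/ and /ɣ/ have an identical profile: [+voice], [−labial], [−lateral], [−nasal], [+consonantal], [−sonorant], [−strident]. No other two segments in the inventory coincide on all 7 features. (They do differ in [coronal] and [dorsal], which are not among the given features.)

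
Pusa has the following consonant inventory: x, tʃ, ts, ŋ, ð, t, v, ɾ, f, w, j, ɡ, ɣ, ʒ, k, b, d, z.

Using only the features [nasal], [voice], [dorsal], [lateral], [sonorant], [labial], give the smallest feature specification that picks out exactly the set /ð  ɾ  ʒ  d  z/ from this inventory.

Every target segment is [+voice], [-labial], [-dorsal]; each remaining inventory member fails at least one of these. Each conjunct is needed — [-labial, -dorsal] alone would also admit /tʃ, ts, t/; [+voice, -dorsal] alone would also admit /v, b/; [+voice, -labial] alone would also admit /ŋ, j, ɡ, ɣ/ — and no other combination of two listed features has exactly this extension, so three is the minimum.

[+voice, -labial, -dorsal]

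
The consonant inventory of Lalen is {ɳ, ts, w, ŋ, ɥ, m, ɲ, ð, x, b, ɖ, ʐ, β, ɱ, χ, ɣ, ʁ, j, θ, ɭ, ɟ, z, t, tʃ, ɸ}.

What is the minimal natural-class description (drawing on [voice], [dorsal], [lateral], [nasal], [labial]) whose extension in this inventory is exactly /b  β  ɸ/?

The class [−nasal], [+labial], [−dorsal] has exactly /b, β, ɸ/ as its extension in this inventory. No smaller conjunction from the listed features achieves this: [+labial, −dorsal] alone would also admit /m, ɱ/; [−nasal, −dorsal] alone would also admit /ts, ð, ɖ, ʐ, …/; [−nasal, +labial] alone would also admit /w, ɥ/; and checking the remaining two-feature bundles turns up none with this extension.

[−nasal, +labial, −dorsal]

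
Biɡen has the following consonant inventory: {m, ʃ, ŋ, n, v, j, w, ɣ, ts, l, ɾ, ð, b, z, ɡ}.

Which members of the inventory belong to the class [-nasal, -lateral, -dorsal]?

The [-nasal] segments are /ʃ, v, j, w, ɣ, ts, l, ɾ, ð, b, z, ɡ/.
Among these, [-lateral] gives /ʃ, v, j, w, ɣ, ts, ɾ, ð, b, z, ɡ/.
Among these, [-dorsal] leaves /ʃ, v, ts, ɾ, ð, b, z/.

ʃ, v, ts, ɾ, ð, b, z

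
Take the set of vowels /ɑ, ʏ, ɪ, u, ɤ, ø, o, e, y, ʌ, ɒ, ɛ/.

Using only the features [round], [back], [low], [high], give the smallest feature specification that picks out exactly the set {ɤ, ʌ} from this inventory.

[-low, +back, -round]

/ɤ, ʌ/ are all [-low], [+back], [-round], and no other segment in the inventory matches all three values. Dropping any one of them over-generates: [+back, -round] alone would also admit /ɑ/; [-low, -round] alone would also admit /ɪ, e, ɛ/; [-low, +back] alone would also admit /u, o/. No other combination of two listed features picks out exactly this set either, so fewer than three features will not do.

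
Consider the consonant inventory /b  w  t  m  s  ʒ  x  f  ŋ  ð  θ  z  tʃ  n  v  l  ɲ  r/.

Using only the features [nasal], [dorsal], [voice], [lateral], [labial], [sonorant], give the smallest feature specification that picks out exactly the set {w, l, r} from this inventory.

Every target segment is [+sonorant], [-nasal]; each remaining inventory member fails at least one of these. Each conjunct is needed — [-nasal] alone would also admit /b, t, s, ʒ, …/; [+sonorant] alone would also admit /m, ŋ, n, ɲ/ — and no other single listed feature has exactly this extension, so two is the minimum.

[+sonorant, -nasal]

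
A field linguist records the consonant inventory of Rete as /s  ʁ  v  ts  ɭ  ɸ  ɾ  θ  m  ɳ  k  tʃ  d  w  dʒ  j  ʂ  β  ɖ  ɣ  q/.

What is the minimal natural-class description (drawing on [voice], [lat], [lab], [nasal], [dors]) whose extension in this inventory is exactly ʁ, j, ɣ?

/ʁ, j, ɣ/ are all [+voice], [−labial], [+dorsal], and no other segment in the inventory matches all three values. Dropping any one of them over-generates: [−labial, +dorsal] alone would also admit /k, q/; [+voice, +dorsal] alone would also admit /w/; [+voice, −labial] alone would also admit /ɭ, ɾ, ɳ, d, …/. No other combination of two listed features picks out exactly this set either, so fewer than three features will not do.

[+voice, −lab, +dors]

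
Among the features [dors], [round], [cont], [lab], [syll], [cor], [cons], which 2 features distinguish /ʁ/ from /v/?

[labial], [dorsal]

The two segments share [-round], [+continuant], [-syllabic], [-coronal], [+consonantal]. The only features from the list on which they differ: /ʁ/ is [-labial] while /v/ is [+labial]; /ʁ/ is [+dorsal] while /v/ is [-dorsal].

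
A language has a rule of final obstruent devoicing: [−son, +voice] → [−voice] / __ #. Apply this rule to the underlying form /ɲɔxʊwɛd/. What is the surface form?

The only segment in the rule's environment that also matches [−son, +voice] is /d/. Applying [−voice] turns the voiced alveolar stop into /t/ (voiceless alveolar stop), giving [ɲɔxʊwɛt].

[ɲɔxʊwɛt]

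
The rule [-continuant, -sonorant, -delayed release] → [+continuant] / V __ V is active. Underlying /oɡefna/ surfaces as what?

/ɡ/ satisfies [-continuant, -sonorant, -delayed release] and sits in V __ V. The [+continuant] counterpart of the voiced velar stop is /ɣ/. Other segments in /oɡefna/ either fail the structural description or are not in the environment, so the surface form is [oɣefna].

[oɣefna]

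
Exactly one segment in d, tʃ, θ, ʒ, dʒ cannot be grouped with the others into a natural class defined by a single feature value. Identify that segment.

[distributed] groups all but one: /θ, tʃ, dʒ, ʒ/ share [+distributed] while /d/ (voiced alveolar stop) alone is [−distributed]. Removing any other segment would not leave a single-feature class that excludes it.

d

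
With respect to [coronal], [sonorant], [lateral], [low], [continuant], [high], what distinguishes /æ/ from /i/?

[high], [low]

/æ/ (low front unrounded vowel) and /i/ (high front unrounded tense vowel) agree on [−coronal], [+sonorant], [−lateral], [+continuant]. They differ on [high] (/æ/ [−], /i/ [+]), [low] (/æ/ [+], /i/ [−]).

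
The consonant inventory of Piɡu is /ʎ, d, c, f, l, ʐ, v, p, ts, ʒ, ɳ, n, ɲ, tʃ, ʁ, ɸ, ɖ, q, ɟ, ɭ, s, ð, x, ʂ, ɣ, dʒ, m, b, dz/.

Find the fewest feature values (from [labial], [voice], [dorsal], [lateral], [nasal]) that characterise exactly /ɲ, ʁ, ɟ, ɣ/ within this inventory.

[+voice, -lateral, +dorsal]

Every target segment is [+voice], [-lateral], [+dorsal]; each remaining inventory member fails at least one of these. Each conjunct is needed — [-lateral, +dorsal] alone would also admit /c, q, x/; [+voice, +dorsal] alone would also admit /ʎ/; [+voice, -lateral] alone would also admit /d, ʐ, v, ʒ, …/ — and no other combination of two listed features has exactly this extension, so three is the minimum.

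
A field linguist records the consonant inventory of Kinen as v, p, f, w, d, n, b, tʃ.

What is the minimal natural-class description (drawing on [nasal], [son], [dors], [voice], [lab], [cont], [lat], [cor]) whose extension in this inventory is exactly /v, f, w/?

[+cont]

The target set is precisely the extension of [+continuant] in this inventory.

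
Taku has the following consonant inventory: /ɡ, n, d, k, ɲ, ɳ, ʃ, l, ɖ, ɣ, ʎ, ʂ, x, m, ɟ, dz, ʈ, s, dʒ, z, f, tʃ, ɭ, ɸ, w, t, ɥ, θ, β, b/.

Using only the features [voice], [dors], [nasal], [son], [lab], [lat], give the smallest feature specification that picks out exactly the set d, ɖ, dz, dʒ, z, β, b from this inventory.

The class [−sonorant], [+voice], [−dorsal] has exactly /d, ɖ, dz, dʒ, z, β, b/ as its extension in this inventory. No smaller conjunction from the listed features achieves this: [+voice, −dorsal] alone would also admit /n, ɳ, l, m, …/; [−sonorant, −dorsal] alone would also admit /ʃ, ʂ, ʈ, s, …/; [−sonorant, +voice] alone would also admit /ɡ, ɣ, ɟ/; and checking the remaining two-feature bundles turns up none with this extension.

[−son, +voice, −dors]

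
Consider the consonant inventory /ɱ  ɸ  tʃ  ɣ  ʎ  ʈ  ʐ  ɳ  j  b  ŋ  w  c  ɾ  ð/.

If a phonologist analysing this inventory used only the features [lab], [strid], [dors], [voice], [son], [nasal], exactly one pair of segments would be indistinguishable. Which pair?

/ʎ/ (palatal lateral approximant) and /j/ (palatal glide) are both [−labial], [−strident], [+dorsal], [+voice], [+sonorant], [−nasal], so none of the listed features separates them. (They do differ in [lateral], which is not among the given features.) Every other pair in the inventory differs on at least one listed feature.

ʎ, j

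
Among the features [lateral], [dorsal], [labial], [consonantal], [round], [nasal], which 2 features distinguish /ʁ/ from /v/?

[labial], [dorsal]

/ʁ/ is the voiced uvular fricative and /v/ is the voiced labiodental fricative. Both are [−lateral], [+consonantal], [−round], [−nasal]. /ʁ/ is [−labial] while /v/ is [+labial]; /ʁ/ is [+dorsal] while /v/ is [−dorsal], so the distinguishing features are [labial], [dorsal].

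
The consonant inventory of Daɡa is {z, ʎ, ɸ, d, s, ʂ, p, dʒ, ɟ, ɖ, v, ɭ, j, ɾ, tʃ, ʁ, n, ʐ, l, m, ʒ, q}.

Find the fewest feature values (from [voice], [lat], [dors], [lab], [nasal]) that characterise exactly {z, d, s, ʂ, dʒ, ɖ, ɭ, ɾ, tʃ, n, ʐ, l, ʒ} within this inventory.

The class [−labial], [−dorsal] has exactly /z, d, s, ʂ, dʒ, ɖ, ɭ, ɾ, tʃ, n, ʐ, l, ʒ/ as its extension in this inventory. No smaller conjunction from the listed features achieves this: [−dorsal] alone would also admit /ɸ, p, v, m/; [−labial] alone would also admit /ʎ, ɟ, j, ʁ, …/; and checking the remaining single features turns up none with this extension.

[−lab, −dors]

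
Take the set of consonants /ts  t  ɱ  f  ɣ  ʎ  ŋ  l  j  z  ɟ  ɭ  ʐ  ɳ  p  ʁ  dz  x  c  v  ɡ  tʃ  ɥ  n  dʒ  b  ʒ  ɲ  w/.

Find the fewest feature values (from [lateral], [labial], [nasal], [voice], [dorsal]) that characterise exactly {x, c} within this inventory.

[-voice, +dorsal]

Every target segment is [-voice], [+dorsal]; each remaining inventory member fails at least one of these. Each conjunct is needed — [+dorsal] alone would also admit /ɣ, ʎ, ŋ, j, …/; [-voice] alone would also admit /ts, t, f, p, …/ — and no other single listed feature has exactly this extension, so two is the minimum.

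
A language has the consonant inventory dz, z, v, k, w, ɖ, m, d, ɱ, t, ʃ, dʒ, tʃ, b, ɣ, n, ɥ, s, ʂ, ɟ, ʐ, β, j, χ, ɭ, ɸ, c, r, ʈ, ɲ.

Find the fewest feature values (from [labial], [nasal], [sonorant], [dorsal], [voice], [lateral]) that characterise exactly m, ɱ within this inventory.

[+nasal, +labial]

The class [+nasal], [+labial] has exactly /m, ɱ/ as its extension in this inventory. No smaller conjunction from the listed features achieves this: [+labial] alone would also admit /v, w, b, ɥ, …/; [+nasal] alone would also admit /n, ɲ/; and checking the remaining single features turns up none with this extension.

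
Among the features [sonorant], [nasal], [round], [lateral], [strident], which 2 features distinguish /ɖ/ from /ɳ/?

[sonorant], [nasal]

/ɖ/ (voiced retroflex stop) and /ɳ/ (retroflex nasal) agree on [−round], [−lateral], [−strident]. They differ on [sonorant] (/ɖ/ [−], /ɳ/ [+]), [nasal] (/ɖ/ [−], /ɳ/ [+]).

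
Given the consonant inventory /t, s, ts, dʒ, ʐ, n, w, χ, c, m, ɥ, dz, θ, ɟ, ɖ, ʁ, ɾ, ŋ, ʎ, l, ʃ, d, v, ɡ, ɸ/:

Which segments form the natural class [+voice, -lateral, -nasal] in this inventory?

dʒ, ʐ, w, ɥ, dz, ɟ, ɖ, ʁ, ɾ, d, v, ɡ

Among the inventory, the [+voice] segments are /dʒ, ʐ, n, w, m, ɥ, dz, ɟ, ɖ, ʁ, ɾ, ŋ, ʎ, l, d, v, ɡ/.
Within that set, [-lateral] gives /dʒ, ʐ, n, w, m, ɥ, dz, ɟ, ɖ, ʁ, ɾ, ŋ, d, v, ɡ/.
Then [-nasal] leaves /dʒ, ʐ, w, ɥ, dz, ɟ, ɖ, ʁ, ɾ, d, v, ɡ/.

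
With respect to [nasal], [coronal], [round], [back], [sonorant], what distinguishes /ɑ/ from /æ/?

[back]

/ɑ/ is the low back unrounded vowel and /æ/ is the low front unrounded vowel. Both are [-nasal], [-coronal], [-round], [+sonorant]. /ɑ/ is [+back] while /æ/ is [-back], so the distinguishing feature is [back].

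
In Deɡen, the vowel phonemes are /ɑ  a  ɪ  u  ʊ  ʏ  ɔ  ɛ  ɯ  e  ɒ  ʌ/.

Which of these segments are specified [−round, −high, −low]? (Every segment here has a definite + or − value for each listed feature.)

Eliminate segments failing any feature: /ɑ, a/ are [+low]; /ɪ, ɯ/ are [+high]; /u, ʊ, ʏ, ɔ, ɒ/ are [+round]. The remaining /ɛ, e, ʌ/ satisfy [−round], [−high], [−low].

ɛ, e, ʌ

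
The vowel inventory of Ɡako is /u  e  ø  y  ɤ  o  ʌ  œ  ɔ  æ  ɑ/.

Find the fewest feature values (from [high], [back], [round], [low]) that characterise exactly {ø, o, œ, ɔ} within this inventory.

[−high, +round]

The class [−high], [+round] has exactly /ø, o, œ, ɔ/ as its extension in this inventory. No smaller conjunction from the listed features achieves this: [+round] alone would also admit /u, y/; [−high] alone would also admit /e, ɤ, ʌ, æ, …/; and checking the remaining single features turns up none with this extension.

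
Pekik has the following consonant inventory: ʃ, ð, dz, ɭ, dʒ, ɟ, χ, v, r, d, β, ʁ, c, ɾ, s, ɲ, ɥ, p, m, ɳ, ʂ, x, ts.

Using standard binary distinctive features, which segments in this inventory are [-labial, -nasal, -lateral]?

The [-labial] segments are /ʃ, ð, dz, ɭ, dʒ, ɟ, χ, r, d, ʁ, c, ɾ, s, ɲ, ɳ, ʂ, x, ts/.
Of those, [-nasal] gives /ʃ, ð, dz, ɭ, dʒ, ɟ, χ, r, d, ʁ, c, ɾ, s, ʂ, x, ts/.
Intersecting with [-lateral] leaves /ʃ, ð, dz, dʒ, ɟ, χ, r, d, ʁ, c, ɾ, s, ʂ, x, ts/.

ʃ, ð, dz, dʒ, ɟ, χ, r, d, ʁ, c, ɾ, s, ʂ, x, ts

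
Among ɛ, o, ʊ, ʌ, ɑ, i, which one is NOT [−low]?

ɑ

Every segment except /ɑ/ is [−low]. /ɑ/ (low back unrounded vowel) is [+low], so it is the exception.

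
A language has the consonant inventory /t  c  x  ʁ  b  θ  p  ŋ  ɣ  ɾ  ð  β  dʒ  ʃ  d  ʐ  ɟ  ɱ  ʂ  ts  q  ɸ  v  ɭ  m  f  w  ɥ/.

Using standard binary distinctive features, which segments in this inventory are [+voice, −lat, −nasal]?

Checking each segment against [+voice], [−lateral], [−nasal]: /ʁ/ (voiced uvular fricative), /b/ (voiced bilabial stop), /ɣ/ (voiced velar fricative), /ɾ/ (alveolar tap), /ð/ (voiced dental fricative), /β/ (voiced bilabial fricative), among others, satisfy every feature; every other segment in the inventory fails at least one.

ʁ, b, ɣ, ɾ, ð, β, dʒ, d, ʐ, ɟ, v, w, ɥ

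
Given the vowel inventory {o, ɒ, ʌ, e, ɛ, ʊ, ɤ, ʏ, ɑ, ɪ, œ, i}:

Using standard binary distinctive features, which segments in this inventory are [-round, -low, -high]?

Checking each segment against [-round], [-low], [-high]: /ʌ/ (mid back unrounded lax vowel), /e/ (mid front unrounded tense vowel), /ɛ/ (mid front unrounded lax vowel), /ɤ/ (mid back unrounded tense vowel) satisfy every feature; every other segment in the inventory fails at least one.

ʌ, e, ɛ, ɤ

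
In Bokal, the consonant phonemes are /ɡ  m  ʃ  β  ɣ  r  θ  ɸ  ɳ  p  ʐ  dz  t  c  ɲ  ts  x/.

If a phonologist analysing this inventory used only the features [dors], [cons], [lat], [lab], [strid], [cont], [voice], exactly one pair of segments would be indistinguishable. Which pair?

ɲ, ɡ

/ɲ/ (palatal nasal) and /ɡ/ (voiced velar stop) are both [+dorsal], [+consonantal], [−lateral], [−labial], [−strident], [−continuant], [+voice], so none of the listed features separates them. (They do differ in [sonorant], [nasal] and [back], which are not among the given features.) Every other pair in the inventory differs on at least one listed feature.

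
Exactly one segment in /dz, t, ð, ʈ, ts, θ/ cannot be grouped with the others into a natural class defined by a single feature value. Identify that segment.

The remaining segments after removing /ʈ/ share [+anterior]; /ʈ/ (voiceless retroflex stop) is [−anterior]. For every other candidate removal, the leftover set fails to share any single feature value that the removed segment lacks.

ʈ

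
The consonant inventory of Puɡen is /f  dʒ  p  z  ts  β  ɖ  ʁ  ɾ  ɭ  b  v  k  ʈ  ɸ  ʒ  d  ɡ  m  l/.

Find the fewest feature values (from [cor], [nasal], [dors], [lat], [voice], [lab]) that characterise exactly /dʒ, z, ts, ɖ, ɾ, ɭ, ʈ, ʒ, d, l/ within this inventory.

[+cor]

/dʒ, z, ts, ɖ, ɾ, ɭ, ʈ, ʒ, d, l/ are exactly the [+coronal] segments in the inventory, so a single feature suffices.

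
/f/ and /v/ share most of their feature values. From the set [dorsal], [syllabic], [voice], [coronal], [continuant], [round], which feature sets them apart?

/f/ is the voiceless labiodental fricative and /v/ is the voiced labiodental fricative. Both are [−dorsal], [−syllabic], [−coronal], [+continuant], [−round]. /f/ is [−voice] while /v/ is [+voice], so the distinguishing feature is [voice].

[voice]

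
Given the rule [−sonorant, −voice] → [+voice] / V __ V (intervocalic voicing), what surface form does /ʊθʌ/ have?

Only /θ/ occurs between two vowels (/ʊ/ __ /ʌ/) and matches the structural description. It is a voiceless dental fricative, so [−sonorant, −voice] holds; changing it to [+voice] with all other features held fixed yields /ð/ (voiced dental fricative). No other segment meets both the structural description and the environment, so the output is [ʊðʌ].

[ʊðʌ]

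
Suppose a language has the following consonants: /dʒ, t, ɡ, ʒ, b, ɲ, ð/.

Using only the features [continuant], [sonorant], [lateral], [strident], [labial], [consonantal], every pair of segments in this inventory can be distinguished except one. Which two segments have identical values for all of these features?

Both /ɡ/ and /t/ are [-continuant], [-sonorant], [-lateral], [-strident], [-labial], [+consonantal]. Since the list omits [voice], [coronal] and [dorsal] — which do distinguish the voiced velar stop from the voiceless alveolar stop — this pair collapses; all other pairs remain distinct.

ɡ, t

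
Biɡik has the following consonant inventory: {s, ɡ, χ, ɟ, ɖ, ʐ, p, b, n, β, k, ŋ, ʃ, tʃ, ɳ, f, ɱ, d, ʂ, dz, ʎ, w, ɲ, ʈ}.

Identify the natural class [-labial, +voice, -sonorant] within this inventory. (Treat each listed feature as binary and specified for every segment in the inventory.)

Among the inventory, the [-labial] segments are /s, ɡ, χ, ɟ, ɖ, ʐ, n, k, ŋ, ʃ, tʃ, ɳ, d, ʂ, dz, ʎ, ɲ, ʈ/.
Of those, [+voice] gives /ɡ, ɟ, ɖ, ʐ, n, ŋ, ɳ, d, dz, ʎ, ɲ/.
Of those, [-sonorant] leaves /ɡ, ɟ, ɖ, ʐ, d, dz/.

ɡ, ɟ, ɖ, ʐ, d, dz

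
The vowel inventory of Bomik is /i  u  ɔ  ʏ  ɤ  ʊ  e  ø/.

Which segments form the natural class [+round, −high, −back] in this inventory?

Eliminate segments failing any feature: /i, ɤ, e/ are [−round]; /u, ʏ, ʊ/ are [+high]; /ɔ/ is [+back]. The remaining /ø/ satisfy [+round], [−high], [−back].

ø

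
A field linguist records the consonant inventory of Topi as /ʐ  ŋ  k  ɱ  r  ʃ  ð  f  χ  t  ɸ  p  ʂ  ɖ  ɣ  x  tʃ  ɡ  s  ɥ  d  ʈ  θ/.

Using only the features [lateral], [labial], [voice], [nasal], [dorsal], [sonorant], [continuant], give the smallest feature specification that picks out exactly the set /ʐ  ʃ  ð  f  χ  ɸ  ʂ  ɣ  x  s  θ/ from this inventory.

[-sonorant, +continuant]

Every target segment is [-sonorant], [+continuant]; each remaining inventory member fails at least one of these. Each conjunct is needed — [+continuant] alone would also admit /r, ɥ/; [-sonorant] alone would also admit /k, t, p, ɖ, …/ — and no other single listed feature has exactly this extension, so two is the minimum.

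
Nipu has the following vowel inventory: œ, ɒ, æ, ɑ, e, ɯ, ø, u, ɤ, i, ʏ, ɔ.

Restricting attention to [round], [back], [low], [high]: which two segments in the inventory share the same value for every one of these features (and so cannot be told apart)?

ø, œ

Both /ø/ and /œ/ are [+round], [−back], [−low], [−high]. Since the list omits [tense] — which does distinguish the mid front rounded tense vowel from the mid front rounded lax vowel — this pair collapses; all other pairs remain distinct.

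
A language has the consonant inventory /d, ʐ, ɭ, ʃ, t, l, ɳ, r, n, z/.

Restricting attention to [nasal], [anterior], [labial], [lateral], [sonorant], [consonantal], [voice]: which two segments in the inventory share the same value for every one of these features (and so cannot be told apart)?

Both /d/ and /z/ are [−nasal], [+anterior], [−labial], [−lateral], [−sonorant], [+consonantal], [+voice]. Since the list omits [continuant] and [strident] — which do distinguish the voiced alveolar stop from the voiced alveolar fricative — this pair collapses; all other pairs remain distinct.

d, z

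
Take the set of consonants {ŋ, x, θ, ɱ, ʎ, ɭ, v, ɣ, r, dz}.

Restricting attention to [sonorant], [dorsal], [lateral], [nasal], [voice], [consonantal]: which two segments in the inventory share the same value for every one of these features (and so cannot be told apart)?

v, dz

On the given features, /v/ and /dz/ have an identical profile: [-sonorant], [-dorsal], [-lateral], [-nasal], [+voice], [+consonantal]. No other two segments in the inventory coincide on all 6 features. (They do differ in [continuant], [labial] and [coronal], which are not among the given features.)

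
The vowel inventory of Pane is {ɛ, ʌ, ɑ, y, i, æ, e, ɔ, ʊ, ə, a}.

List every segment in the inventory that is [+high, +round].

y, ʊ

Eliminate segments failing any feature: /ɛ, ʌ, ɑ, æ, e, ɔ, ə, a/ are [−high]; /i/ is [−round]. The remaining /y, ʊ/ satisfy [+high], [+round].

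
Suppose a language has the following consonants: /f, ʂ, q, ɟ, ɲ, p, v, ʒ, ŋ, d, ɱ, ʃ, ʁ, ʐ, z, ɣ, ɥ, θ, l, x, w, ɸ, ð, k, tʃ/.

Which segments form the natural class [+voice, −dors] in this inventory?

v, ʒ, d, ɱ, ʐ, z, l, ð

Eliminate segments failing any feature: /f, ʂ, q, p, ʃ, θ, x, ɸ, k, tʃ/ are [−voice]; /ɟ, ɲ, ŋ, ʁ, ɣ, ɥ, w/ are [+dorsal]. The remaining /v, ʒ, d, ɱ, ʐ, z, l, ð/ satisfy [+voice], [−dorsal].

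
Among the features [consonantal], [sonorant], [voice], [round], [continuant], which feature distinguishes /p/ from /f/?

/p/ is the voiceless bilabial stop and /f/ is the voiceless labiodental fricative. Both are [+consonantal], [-sonorant], [-voice], [-round]. /p/ is [-continuant] while /f/ is [+continuant], so the distinguishing feature is [continuant].

[continuant]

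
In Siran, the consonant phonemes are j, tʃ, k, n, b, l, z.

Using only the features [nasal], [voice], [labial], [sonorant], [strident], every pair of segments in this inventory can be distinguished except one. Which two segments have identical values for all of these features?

Both /l/ and /j/ are [-nasal], [+voice], [-labial], [+sonorant], [-strident]. Since the list omits [lateral] and [dorsal] — which do distinguish the alveolar lateral approximant from the palatal glide — this pair collapses; all other pairs remain distinct.

l, j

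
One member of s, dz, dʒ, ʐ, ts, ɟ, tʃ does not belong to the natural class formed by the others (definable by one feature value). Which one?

[strident] (equivalently [dorsal]) groups all but one: /dʒ, ʐ, ts, dz, tʃ, s/ share [+strident] while /ɟ/ (voiced palatal stop) alone is [-strident]. Removing any other segment would not leave a single-feature class that excludes it.

ɟ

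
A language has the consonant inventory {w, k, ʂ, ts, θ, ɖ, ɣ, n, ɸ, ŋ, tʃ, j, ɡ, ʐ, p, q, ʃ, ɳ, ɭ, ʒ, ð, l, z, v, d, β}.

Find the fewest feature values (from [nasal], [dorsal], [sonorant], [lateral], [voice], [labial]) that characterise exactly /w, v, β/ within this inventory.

[+voice, +labial]

The class [+voice], [+labial] has exactly /w, v, β/ as its extension in this inventory. No smaller conjunction from the listed features achieves this: [+labial] alone would also admit /ɸ, p/; [+voice] alone would also admit /ɖ, ɣ, n, ŋ, …/; and checking the remaining single features turns up none with this extension.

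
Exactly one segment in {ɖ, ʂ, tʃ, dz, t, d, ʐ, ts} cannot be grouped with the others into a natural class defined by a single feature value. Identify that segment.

/ʂ, t, d, ts, ʐ, dz, ɖ/ are all [−distributed], but /tʃ/ (voiceless postalveolar affricate) is [+distributed]. No other single segment can be removed to leave a set sharing one feature value that the removed segment lacks, so /tʃ/ is the odd one out.

tʃ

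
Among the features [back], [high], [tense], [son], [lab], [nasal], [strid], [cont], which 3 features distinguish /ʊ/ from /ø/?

The two segments share [+sonorant], [+labial], [-nasal], [-strident], [+continuant]. The only features from the list on which they differ: /ʊ/ is [+high] while /ø/ is [-high]; /ʊ/ is [+back] while /ø/ is [-back]; /ʊ/ is [-tense] while /ø/ is [+tense].

[high], [back], [tense]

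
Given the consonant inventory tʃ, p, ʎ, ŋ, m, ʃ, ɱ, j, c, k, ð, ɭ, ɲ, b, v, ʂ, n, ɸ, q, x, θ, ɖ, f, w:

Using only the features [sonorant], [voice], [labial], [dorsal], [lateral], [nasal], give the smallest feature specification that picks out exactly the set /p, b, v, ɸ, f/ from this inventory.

[−sonorant, +labial]

Every target segment is [−sonorant], [+labial]; each remaining inventory member fails at least one of these. Each conjunct is needed — [+labial] alone would also admit /m, ɱ, w/; [−sonorant] alone would also admit /tʃ, ʃ, c, k, …/ — and no other single listed feature has exactly this extension, so two is the minimum.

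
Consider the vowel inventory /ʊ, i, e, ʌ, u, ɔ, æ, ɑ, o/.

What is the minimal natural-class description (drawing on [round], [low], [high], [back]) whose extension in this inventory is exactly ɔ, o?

[−high, +round]

The class [−high], [+round] has exactly /ɔ, o/ as its extension in this inventory. No smaller conjunction from the listed features achieves this: [+round] alone would also admit /ʊ, u/; [−high] alone would also admit /e, ʌ, æ, ɑ/; and checking the remaining single features turns up none with this extension.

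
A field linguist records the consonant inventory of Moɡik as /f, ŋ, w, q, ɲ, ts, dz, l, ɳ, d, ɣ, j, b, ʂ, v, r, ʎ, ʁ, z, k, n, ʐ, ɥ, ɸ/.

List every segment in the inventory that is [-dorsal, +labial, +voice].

b, v

Eliminate segments failing any feature: /f, ɸ/ are [-voice]; /ŋ, w, q, ɲ, ɣ, j, ʎ, ʁ, k, ɥ/ are [+dorsal]; /ts, dz, l, ɳ, d, ʂ, r, z, n, ʐ/ are [-labial]. The remaining /b, v/ satisfy [-dorsal], [+labial], [+voice].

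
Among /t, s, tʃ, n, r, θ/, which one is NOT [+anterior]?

/t, r, θ, s, n/ are all [+anterior]; /tʃ/ (voiceless postalveolar affricate) is [−anterior].

tʃ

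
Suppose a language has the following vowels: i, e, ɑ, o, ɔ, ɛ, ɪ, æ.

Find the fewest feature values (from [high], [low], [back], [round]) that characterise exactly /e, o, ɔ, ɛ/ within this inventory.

[−high, −low]

/e, o, ɔ, ɛ/ are all [−high], [−low], and no other segment in the inventory matches both values. Dropping any one of them over-generates: [−low] alone would also admit /i, ɪ/; [−high] alone would also admit /ɑ, æ/. No other single listed feature picks out exactly this set either, so fewer than two features will not do.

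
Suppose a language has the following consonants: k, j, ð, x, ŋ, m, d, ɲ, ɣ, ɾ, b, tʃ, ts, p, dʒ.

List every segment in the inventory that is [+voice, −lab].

j, ð, ŋ, d, ɲ, ɣ, ɾ, dʒ

First, the [+voice] segments are /j, ð, ŋ, m, d, ɲ, ɣ, ɾ, b, dʒ/.
Within that set, [−labial] leaves /j, ð, ŋ, d, ɲ, ɣ, ɾ, dʒ/.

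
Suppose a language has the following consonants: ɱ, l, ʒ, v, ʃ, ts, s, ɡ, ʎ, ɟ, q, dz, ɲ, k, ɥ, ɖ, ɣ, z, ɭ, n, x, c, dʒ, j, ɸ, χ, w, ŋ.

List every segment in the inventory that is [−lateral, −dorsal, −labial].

ʒ, ʃ, ts, s, dz, ɖ, z, n, dʒ

First, the [−lateral] segments are /ɱ, ʒ, v, ʃ, ts, s, ɡ, ɟ, q, dz, ɲ, k, ɥ, ɖ, ɣ, z, n, x, c, dʒ, j, ɸ, χ, w, ŋ/.
Intersecting with [−dorsal] gives /ɱ, ʒ, v, ʃ, ts, s, dz, ɖ, z, n, dʒ, ɸ/.
Of those, [−labial] leaves /ʒ, ʃ, ts, s, dz, ɖ, z, n, dʒ/.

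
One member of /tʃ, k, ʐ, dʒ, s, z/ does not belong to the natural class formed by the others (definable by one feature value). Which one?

k

[strident] (equivalently [coronal], [dorsal]) groups all but one: /z, s, ʐ, tʃ, dʒ/ share [+strident] while /k/ (voiceless velar stop) alone is [−strident]. Removing any other segment would not leave a single-feature class that excludes it.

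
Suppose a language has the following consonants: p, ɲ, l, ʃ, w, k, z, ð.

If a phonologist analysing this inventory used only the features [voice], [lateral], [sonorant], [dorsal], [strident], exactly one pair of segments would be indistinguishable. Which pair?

On the given features, /ɲ/ and /w/ have an identical profile: [+voice], [−lateral], [+sonorant], [+dorsal], [−strident]. No other two segments in the inventory coincide on all 5 features. (They do differ in [nasal], [continuant], [labial], [round] and [back], which are not among the given features.)

ɲ, w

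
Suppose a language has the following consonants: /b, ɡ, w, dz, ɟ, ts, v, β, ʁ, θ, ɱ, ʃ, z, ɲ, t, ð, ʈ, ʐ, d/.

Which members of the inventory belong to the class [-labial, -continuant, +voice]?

ɡ, dz, ɟ, ɲ, d

The [-labial] segments are /ɡ, dz, ɟ, ts, ʁ, θ, ʃ, z, ɲ, t, ð, ʈ, ʐ, d/.
Within that set, [-continuant] gives /ɡ, dz, ɟ, ts, ɲ, t, ʈ, d/.
Then [+voice] leaves /ɡ, dz, ɟ, ɲ, d/.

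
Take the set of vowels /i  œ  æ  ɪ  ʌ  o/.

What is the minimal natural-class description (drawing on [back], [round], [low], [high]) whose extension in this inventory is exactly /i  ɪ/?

[+high]

The target set is precisely the extension of [+high] in this inventory.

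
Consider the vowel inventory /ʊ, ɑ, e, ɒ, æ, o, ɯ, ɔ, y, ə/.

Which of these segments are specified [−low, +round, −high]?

o, ɔ

Eliminate segments failing any feature: /ʊ, y/ are [+high]; /ɑ, ɒ, æ/ are [+low]; /e, ɯ, ə/ are [−round]. The remaining /o, ɔ/ satisfy [−low], [+round], [−high].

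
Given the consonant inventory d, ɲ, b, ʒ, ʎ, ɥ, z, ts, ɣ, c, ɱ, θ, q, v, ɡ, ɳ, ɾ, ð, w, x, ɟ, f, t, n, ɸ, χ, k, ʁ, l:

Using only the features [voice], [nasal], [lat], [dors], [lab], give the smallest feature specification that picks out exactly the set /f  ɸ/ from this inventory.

[−voice, +lab]

The class [−voice], [+labial] has exactly /f, ɸ/ as its extension in this inventory. No smaller conjunction from the listed features achieves this: [+labial] alone would also admit /b, ɥ, ɱ, v, …/; [−voice] alone would also admit /ts, c, θ, q, …/; and checking the remaining single features turns up none with this extension.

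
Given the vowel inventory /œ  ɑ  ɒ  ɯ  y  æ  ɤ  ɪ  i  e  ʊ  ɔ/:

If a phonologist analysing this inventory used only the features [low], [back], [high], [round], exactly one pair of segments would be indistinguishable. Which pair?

On the given features, /ɪ/ and /i/ have an identical profile: [-low], [-back], [+high], [-round]. No other two segments in the inventory coincide on all 4 features. (They do differ in [tense], which is not among the given features.)

ɪ, i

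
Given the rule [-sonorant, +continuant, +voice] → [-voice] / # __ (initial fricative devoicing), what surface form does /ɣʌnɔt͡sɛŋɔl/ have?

[xʌnɔt͡sɛŋɔl]

/ɣ/ satisfies [-sonorant, +continuant, +voice] and sits in # __. The [-voice] counterpart of the voiced velar fricative is /x/. Other segments in /ɣʌnɔt͡sɛŋɔl/ either fail the structural description or are not in the environment, so the surface form is [xʌnɔt͡sɛŋɔl].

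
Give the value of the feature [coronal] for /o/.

/o/ is the mid back rounded tense vowel, hence [−coronal].

[−coronal]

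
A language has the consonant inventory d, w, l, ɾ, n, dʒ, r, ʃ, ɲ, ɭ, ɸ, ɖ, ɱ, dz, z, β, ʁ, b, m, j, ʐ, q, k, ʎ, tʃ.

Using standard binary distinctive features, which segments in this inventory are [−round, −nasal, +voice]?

Eliminate segments failing any feature: /w/ is [+round]; /n, ɲ, ɱ, m/ are [+nasal]; /ʃ, ɸ, q, k, tʃ/ are [−voice]. The remaining /d, l, ɾ, dʒ, r, ɭ, ɖ, dz, z, β, ʁ, b, j, ʐ, ʎ/ satisfy [−round], [−nasal], [+voice].

d, l, ɾ, dʒ, r, ɭ, ɖ, dz, z, β, ʁ, b, j, ʐ, ʎ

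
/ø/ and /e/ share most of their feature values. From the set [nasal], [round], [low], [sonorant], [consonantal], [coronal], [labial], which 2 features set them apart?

[labial], [round]

The two segments share [−nasal], [−low], [+sonorant], [−consonantal], [−coronal]. The only features from the list on which they differ: /ø/ is [+labial] while /e/ is [−labial]; /ø/ is [+round] while /e/ is [−round].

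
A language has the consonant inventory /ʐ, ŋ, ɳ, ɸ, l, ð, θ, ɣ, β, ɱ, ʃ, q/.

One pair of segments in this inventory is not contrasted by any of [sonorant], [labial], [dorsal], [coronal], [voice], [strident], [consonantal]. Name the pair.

l, ɳ

On the given features, /l/ and /ɳ/ have an identical profile: [+sonorant], [-labial], [-dorsal], [+coronal], [+voice], [-strident], [+consonantal]. No other two segments in the inventory coincide on all 7 features. (They do differ in [nasal], [lateral] and [anterior], which are not among the given features.)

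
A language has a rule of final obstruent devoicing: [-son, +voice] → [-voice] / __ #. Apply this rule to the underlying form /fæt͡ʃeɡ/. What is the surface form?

Only the final segment /ɡ/ is both word-final and matches the structural description. It is a voiced velar stop, so [-son, +voice] holds; changing it to [-voice] with all other features held fixed yields /k/ (voiceless velar stop). No other segment meets both the structural description and the environment, so the output is [fæt͡ʃek].

[fæt͡ʃek]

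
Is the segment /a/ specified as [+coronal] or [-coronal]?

[-coronal]

/a/ is the low unrounded vowel, hence [-coronal].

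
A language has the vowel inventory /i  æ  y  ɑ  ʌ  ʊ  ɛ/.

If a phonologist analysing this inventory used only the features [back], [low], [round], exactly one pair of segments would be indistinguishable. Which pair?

ɛ, i

/ɛ/ (mid front unrounded lax vowel) and /i/ (high front unrounded tense vowel) are both [−back], [−low], [−round], so none of the listed features separates them. (They do differ in [high] and [tense], which are not among the given features.) Every other pair in the inventory differs on at least one listed feature.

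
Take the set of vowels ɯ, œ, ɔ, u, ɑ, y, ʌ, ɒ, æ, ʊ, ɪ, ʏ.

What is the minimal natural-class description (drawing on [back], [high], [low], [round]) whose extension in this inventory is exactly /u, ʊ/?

The class [+high], [+back], [+round] has exactly /u, ʊ/ as its extension in this inventory. No smaller conjunction from the listed features achieves this: [+back, +round] alone would also admit /ɔ, ɒ/; [+high, +round] alone would also admit /y, ʏ/; [+high, +back] alone would also admit /ɯ/; and checking the remaining two-feature bundles turns up none with this extension.

[+high, +back, +round]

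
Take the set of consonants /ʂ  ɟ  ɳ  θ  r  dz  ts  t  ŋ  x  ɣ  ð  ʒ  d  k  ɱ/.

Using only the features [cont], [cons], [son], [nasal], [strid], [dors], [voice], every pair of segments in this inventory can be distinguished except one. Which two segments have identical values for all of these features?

ɳ, ɱ

Both /ɳ/ and /ɱ/ are [−continuant], [+consonantal], [+sonorant], [+nasal], [−strident], [−dorsal], [+voice]. Since the list omits [labial] and [coronal] — which do distinguish the retroflex nasal from the labiodental nasal — this pair collapses; all other pairs remain distinct.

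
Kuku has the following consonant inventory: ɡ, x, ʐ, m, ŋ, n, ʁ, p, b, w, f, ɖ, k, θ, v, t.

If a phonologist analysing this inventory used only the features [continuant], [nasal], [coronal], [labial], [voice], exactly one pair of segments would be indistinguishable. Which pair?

w, v

/w/ (labial-velar glide) and /v/ (voiced labiodental fricative) are both [+continuant], [−nasal], [−coronal], [+labial], [+voice], so none of the listed features separates them. (They do differ in [sonorant], [round] and [dorsal], which are not among the given features.) Every other pair in the inventory differs on at least one listed feature.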